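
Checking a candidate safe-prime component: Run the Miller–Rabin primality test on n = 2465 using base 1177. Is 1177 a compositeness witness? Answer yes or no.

n − 1 = 2464 = 2^5 · 77, so s = 5 and d = 77.
x_0 = 1177^77 mod 2465 = 1177.
x_0 is neither 1 nor 2464, so continue squaring.
x_1 = 1177^2 mod 2465 = 2464.
x_1 ≡ −1, so 1177 is not a witness.

no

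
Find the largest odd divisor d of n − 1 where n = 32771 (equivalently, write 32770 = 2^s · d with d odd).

Halving: 32770 → 16385; 16385 is odd.
So 32770 = 2^1 · 16385.

16385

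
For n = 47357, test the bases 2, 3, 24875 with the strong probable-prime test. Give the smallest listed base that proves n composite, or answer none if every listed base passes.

2

n − 1 = 47356 = 2^2 · 11839, so s = 2 and d = 11839.
Base 2: x_0 = 2^11839 mod 47357 = 7115. x_0 is neither 1 nor 47356, so continue squaring. x_1 = 7115^2 mod 47357 = 45949. Reached i = s−1 = 1 without hitting −1: 2 is a Miller–Rabin witness and 47357 is composite.
Base 3: x_0 = 3^11839 mod 47357 = 17553. x_0 is neither 1 nor 47356, so continue squaring. x_1 = 17553^2 mod 47357 = 3167. Reached i = s−1 = 1 without hitting −1: 3 is a Miller–Rabin witness and 47357 is composite.
Base 24875: x_0 = 24875^11839 mod 47357 = 18656. x_0 is neither 1 nor 47356, so continue squaring. x_1 = 18656^2 mod 47357 = 19743. Reached i = s−1 = 1 without hitting −1: 24875 is a Miller–Rabin witness and 47357 is composite.
The smallest witness among the given bases is 2.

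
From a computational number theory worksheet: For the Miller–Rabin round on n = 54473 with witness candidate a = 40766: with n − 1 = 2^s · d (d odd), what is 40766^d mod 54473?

10780

n − 1 = 54472 = 2^3 · 6809, so s = 3 and d = 6809.
Repeated squaring mod 54473: 40766^1 ≡ 40766, 40766^2 ≡ 4472, 40766^4 ≡ 7193, 40766^8 ≡ 44372, 40766^16 ≡ 2272, 40766^32 ≡ 41522, 40766^64 ≡ 6034, 40766^128 ≡ 21192, 40766^256 ≡ 25452, 40766^512 ≡ 11388, 40766^1024 ≡ 40804, 40766^2048 ≡ 53644, 40766^4096 ≡ 33565.
6809 = 4096 + 2048 + 512 + 128 + 16 + 8 + 1, so 40766^6809 ≡ 33565·53644·11388·21192·2272·44372·40766 ≡ 10780 (mod 54473).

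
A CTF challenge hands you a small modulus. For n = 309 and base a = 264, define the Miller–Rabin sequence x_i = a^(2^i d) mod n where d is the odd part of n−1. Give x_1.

n − 1 = 308 = 2^2 · 77, so s = 2 and d = 77.
x_0 = 264^77 mod 309 = 129.
x_1 = 129^2 mod 309 = 264.

264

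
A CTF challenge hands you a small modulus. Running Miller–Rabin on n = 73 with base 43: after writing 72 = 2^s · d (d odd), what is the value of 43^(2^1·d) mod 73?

46

n − 1 = 72 = 2^3 · 9, so s = 3 and d = 9.
x_0 = 43^9 mod 73 = 51.
x_1 = 51^2 mod 73 = 46.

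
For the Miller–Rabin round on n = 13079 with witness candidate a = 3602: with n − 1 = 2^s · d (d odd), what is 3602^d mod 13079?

6444

n − 1 = 13078 = 2^1 · 6539, so s = 1 and d = 6539.
3602^6539 mod 13079 = 6444.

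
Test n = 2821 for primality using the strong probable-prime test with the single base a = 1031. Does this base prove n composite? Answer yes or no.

n − 1 = 2820 = 2^2 · 705, so s = 2 and d = 705.
x_0 = 1031^705 mod 2821 = 1520.
x_0 is neither 1 nor 2820, so continue squaring.
x_1 = 1520^2 mod 2821 = 1.
x_1 = 1 but x_0 ≠ ±1, a nontrivial square root of 1 — 1031 is a witness and 2821 is composite.

yes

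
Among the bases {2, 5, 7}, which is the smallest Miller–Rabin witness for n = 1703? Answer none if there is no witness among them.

2

n − 1 = 1702 = 2^1 · 851, so s = 1 and d = 851.
Base 2: x_0 = 2^851 mod 1703 = 722. x_0 ∉ {1, 1702} and s = 1, so 2 is a Miller–Rabin witness and 1703 is composite.
Base 5: x_0 = 5^851 mod 1703 = 1477. x_0 ∉ {1, 1702} and s = 1, so 5 is a Miller–Rabin witness and 1703 is composite.
Base 7: x_0 = 7^851 mod 1703 = 535. x_0 ∉ {1, 1702} and s = 1, so 7 is a Miller–Rabin witness and 1703 is composite.
The smallest witness among the given bases is 2.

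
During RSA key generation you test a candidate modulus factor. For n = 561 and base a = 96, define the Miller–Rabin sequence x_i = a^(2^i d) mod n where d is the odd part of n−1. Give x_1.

144

n − 1 = 560 = 2^4 · 35, so s = 4 and d = 35.
Repeated squaring mod 561: 96^1 ≡ 96, 96^2 ≡ 240, 96^4 ≡ 378, 96^8 ≡ 390, 96^16 ≡ 69, 96^32 ≡ 273.
35 = 32 + 2 + 1, so 96^35 ≡ 273·240·96 ≡ 549 (mod 561).
x_0 = 549.
x_1 = 549^2 mod 561 = 144.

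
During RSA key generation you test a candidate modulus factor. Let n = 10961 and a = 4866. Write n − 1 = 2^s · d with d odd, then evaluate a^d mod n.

n − 1 = 10960 = 2^4 · 685, so s = 4 and d = 685.
4866^685 mod 10961 = 210.

210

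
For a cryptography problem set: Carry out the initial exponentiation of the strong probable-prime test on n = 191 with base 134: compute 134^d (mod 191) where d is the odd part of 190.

1

n − 1 = 190 = 2^1 · 95, so s = 1 and d = 95.
Repeated squaring mod 191: 134^1 ≡ 134, 134^2 ≡ 2, 134^4 ≡ 4, 134^8 ≡ 16, 134^16 ≡ 65, 134^32 ≡ 23, 134^64 ≡ 147.
95 = 64 + 16 + 8 + 4 + 2 + 1, so 134^95 ≡ 147·65·16·4·2·134 ≡ 1 (mod 191).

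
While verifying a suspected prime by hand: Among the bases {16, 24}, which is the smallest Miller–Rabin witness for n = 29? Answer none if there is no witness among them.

n − 1 = 28 = 2^2 · 7, so s = 2 and d = 7.
Base 16: x_0 = 16^7 mod 29 = 1. x_0 = 1, so 16 is not a witness.
Base 24: x_0 = 24^7 mod 29 = 1. x_0 = 1, so 24 is not a witness.
No listed base is a witness for 29.

none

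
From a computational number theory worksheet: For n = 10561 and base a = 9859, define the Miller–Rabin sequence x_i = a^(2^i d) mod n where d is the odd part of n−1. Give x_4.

n − 1 = 10560 = 2^6 · 165, so s = 6 and d = 165.
Repeated squaring mod 10561: 9859^1 ≡ 9859, 9859^2 ≡ 6998, 9859^4 ≡ 647, 9859^8 ≡ 6730, 9859^16 ≡ 7332, 9859^32 ≡ 2734, 9859^64 ≡ 8129, 9859^128 ≡ 464.
165 = 128 + 32 + 4 + 1, so 9859^165 ≡ 464·2734·647·9859 ≡ 5873 (mod 10561).
x_0 = 5873.
x_1 = 5873^2 mod 10561 = 10464.
x_2 = 10464^2 mod 10561 = 9409.
x_3 = 9409^2 mod 10561 = 6979.
x_4 = 6979^2 mod 10561 = 9670.

9670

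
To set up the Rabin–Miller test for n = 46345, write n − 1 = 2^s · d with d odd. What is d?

Halving: 46344 → 23172 → 11586 → 5793; 5793 is odd.
So 46344 = 2^3 · 5793.

5793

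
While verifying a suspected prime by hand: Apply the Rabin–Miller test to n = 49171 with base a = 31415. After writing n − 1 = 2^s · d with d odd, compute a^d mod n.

1

n − 1 = 49170 = 2^1 · 24585, so s = 1 and d = 24585.
Repeated squaring mod 49171: 31415^1 ≡ 31415, 31415^2 ≡ 40255, 31415^4 ≡ 34720, 31415^8 ≡ 2164, 31415^16 ≡ 11651, 31415^32 ≡ 33841, 31415^64 ≡ 20691, 31415^128 ≡ 34755, 31415^256 ≡ 24410, 31415^512 ≡ 43093, 31415^1024 ≡ 14663, 31415^2048 ≡ 27957, 31415^4096 ≡ 20804, 31415^8192 ≡ 3274, 31415^16384 ≡ 48969.
24585 = 16384 + 8192 + 8 + 1, so 31415^24585 ≡ 48969·3274·2164·31415 ≡ 1 (mod 49171).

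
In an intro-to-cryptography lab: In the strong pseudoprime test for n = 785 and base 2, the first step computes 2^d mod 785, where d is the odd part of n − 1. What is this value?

687

n − 1 = 784 = 2^4 · 49, so s = 4 and d = 49.
2^49 mod 785 = 687.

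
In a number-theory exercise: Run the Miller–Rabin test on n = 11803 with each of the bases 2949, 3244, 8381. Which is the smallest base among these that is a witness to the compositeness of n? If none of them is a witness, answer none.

n − 1 = 11802 = 2^1 · 5901, so s = 1 and d = 5901.
Base 2949: x_0 = 2949^5901 mod 11803 = 1. x_0 = 1, so 2949 is not a witness.
Base 3244: x_0 = 3244^5901 mod 11803 = 175. x_0 ∉ {1, 11802} and s = 1, so 3244 is a Miller–Rabin witness and 11803 is composite.
Base 8381: x_0 = 8381^5901 mod 11803 = 1044. x_0 ∉ {1, 11802} and s = 1, so 8381 is a Miller–Rabin witness and 11803 is composite.
The smallest witness among the given bases is 3244.

3244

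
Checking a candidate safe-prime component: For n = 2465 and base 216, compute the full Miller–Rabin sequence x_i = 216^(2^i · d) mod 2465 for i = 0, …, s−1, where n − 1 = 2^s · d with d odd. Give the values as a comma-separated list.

1391, 2321, 1016, 1886, 1

n − 1 = 2464 = 2^5 · 77, so s = 5 and d = 77.
x_0 = 216^77 mod 2465 = 1391.
x_1 = 1391^2 mod 2465 = 2321.
x_2 = 2321^2 mod 2465 = 1016.
x_3 = 1016^2 mod 2465 = 1886.
x_4 = 1886^2 mod 2465 = 1.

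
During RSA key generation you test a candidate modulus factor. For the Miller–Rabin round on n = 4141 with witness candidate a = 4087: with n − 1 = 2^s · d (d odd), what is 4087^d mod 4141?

n − 1 = 4140 = 2^2 · 1035, so s = 2 and d = 1035.
4087^1035 mod 4141 = 219.

219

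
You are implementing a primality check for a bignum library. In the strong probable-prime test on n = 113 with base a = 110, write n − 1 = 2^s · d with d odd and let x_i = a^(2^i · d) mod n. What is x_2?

n − 1 = 112 = 2^4 · 7, so s = 4 and d = 7.
x_0 = 110^7 mod 113 = 73.
x_1 = 73^2 mod 113 = 18.
x_2 = 18^2 mod 113 = 98.

98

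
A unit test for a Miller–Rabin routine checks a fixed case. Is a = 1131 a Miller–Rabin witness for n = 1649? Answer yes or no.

n − 1 = 1648 = 2^4 · 103, so s = 4 and d = 103.
x_0 = 1131^103 mod 1649 = 920.
x_0 is neither 1 nor 1648, so continue squaring.
x_1 = 920^2 mod 1649 = 463.
x_2 = 463^2 mod 1649 = 1648.
x_2 ≡ −1, so 1131 is not a witness.

no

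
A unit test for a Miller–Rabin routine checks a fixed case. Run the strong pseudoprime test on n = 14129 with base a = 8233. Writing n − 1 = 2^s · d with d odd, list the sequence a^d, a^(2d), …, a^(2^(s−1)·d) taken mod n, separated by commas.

n − 1 = 14128 = 2^4 · 883, so s = 4 and d = 883.
x_0 = 8233^883 mod 14129 = 10408.
x_1 = 10408^2 mod 14129 = 13550.
x_2 = 13550^2 mod 14129 = 10274.
x_3 = 10274^2 mod 14129 = 11446.

10408, 13550, 10274, 11446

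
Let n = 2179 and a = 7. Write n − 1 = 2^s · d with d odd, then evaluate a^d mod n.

2178

n − 1 = 2178 = 2^1 · 1089, so s = 1 and d = 1089.
Repeated squaring mod 2179: 7^1 ≡ 7, 7^2 ≡ 49, 7^4 ≡ 222, 7^8 ≡ 1346, 7^16 ≡ 967, 7^32 ≡ 298, 7^64 ≡ 1644, 7^128 ≡ 776, 7^256 ≡ 772, 7^512 ≡ 1117, 7^1024 ≡ 1301.
1089 = 1024 + 64 + 1, so 7^1089 ≡ 1301·1644·7 ≡ 2178 (mod 2179).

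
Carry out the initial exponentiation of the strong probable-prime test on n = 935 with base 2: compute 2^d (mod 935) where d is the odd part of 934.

n − 1 = 934 = 2^1 · 467, so s = 1 and d = 467.
Repeated squaring mod 935: 2^1 ≡ 2, 2^2 ≡ 4, 2^4 ≡ 16, 2^8 ≡ 256, 2^16 ≡ 86, 2^32 ≡ 851, 2^64 ≡ 511, 2^128 ≡ 256, 2^256 ≡ 86.
467 = 256 + 128 + 64 + 16 + 2 + 1, so 2^467 ≡ 86·256·511·86·4·2 ≡ 348 (mod 935).

348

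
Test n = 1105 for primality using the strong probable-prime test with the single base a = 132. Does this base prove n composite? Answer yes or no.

no

n − 1 = 1104 = 2^4 · 69, so s = 4 and d = 69.
x_0 = 132^69 mod 1105 = 642.
x_0 is neither 1 nor 1104, so continue squaring.
x_1 = 642^2 mod 1105 = 1104.
x_1 ≡ −1, so 132 is not a witness.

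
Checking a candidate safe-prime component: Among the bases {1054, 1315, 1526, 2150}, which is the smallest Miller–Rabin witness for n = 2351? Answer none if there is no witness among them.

n − 1 = 2350 = 2^1 · 1175, so s = 1 and d = 1175.
Base 1054: x_0 = 1054^1175 mod 2351 = 2350. x_0 = 2350 ≡ −1, so 1054 is not a witness.
Base 1315: x_0 = 1315^1175 mod 2351 = 1. x_0 = 1, so 1315 is not a witness.
Base 1526: x_0 = 1526^1175 mod 2351 = 2350. x_0 = 2350 ≡ −1, so 1526 is not a witness.
Base 2150: x_0 = 2150^1175 mod 2351 = 1. x_0 = 1, so 2150 is not a witness.
No listed base is a witness for 2351.

none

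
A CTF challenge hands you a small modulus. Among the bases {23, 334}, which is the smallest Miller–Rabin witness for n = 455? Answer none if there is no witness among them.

n − 1 = 454 = 2^1 · 227, so s = 1 and d = 227.
Base 23: x_0 = 23^227 mod 455 = 277. x_0 ∉ {1, 454} and s = 1, so 23 is a Miller–Rabin witness and 455 is composite.
Base 334: x_0 = 334^227 mod 455 = 94. x_0 ∉ {1, 454} and s = 1, so 334 is a Miller–Rabin witness and 455 is composite.
The smallest witness among the given bases is 23.

23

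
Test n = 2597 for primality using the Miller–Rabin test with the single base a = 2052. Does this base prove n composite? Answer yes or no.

n − 1 = 2596 = 2^2 · 649, so s = 2 and d = 649.
Repeated squaring mod 2597: 2052^1 ≡ 2052, 2052^2 ≡ 967, 2052^4 ≡ 169, 2052^8 ≡ 2591, 2052^16 ≡ 36, 2052^32 ≡ 1296, 2052^64 ≡ 1954, 2052^128 ≡ 526, 2052^256 ≡ 1394, 2052^512 ≡ 680.
649 = 512 + 128 + 8 + 1, so 2052^649 ≡ 680·526·2591·2052 ≡ 113 (mod 2597).
x_0 = 2052^649 mod 2597 = 113.
x_0 is neither 1 nor 2596, so continue squaring.
x_1 = 113^2 mod 2597 = 2381.
Reached i = s−1 = 1 without hitting −1: 2052 is a Miller–Rabin witness and 2597 is composite.

yes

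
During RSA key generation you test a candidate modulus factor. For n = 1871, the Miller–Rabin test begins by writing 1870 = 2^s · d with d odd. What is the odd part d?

Halving: 1870 → 935; 935 is odd.
So 1870 = 2^1 · 935.

935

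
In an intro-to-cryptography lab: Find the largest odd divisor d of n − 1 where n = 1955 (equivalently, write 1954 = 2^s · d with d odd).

977

Halving: 1954 → 977; 977 is odd.
So 1954 = 2^1 · 977.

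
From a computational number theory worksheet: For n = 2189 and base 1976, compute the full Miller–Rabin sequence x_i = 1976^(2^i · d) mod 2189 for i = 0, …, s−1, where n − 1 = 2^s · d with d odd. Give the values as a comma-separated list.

n − 1 = 2188 = 2^2 · 547, so s = 2 and d = 547.
x_0 = 1976^547 mod 2189 = 1546.
x_1 = 1546^2 mod 2189 = 1917.

1546, 1917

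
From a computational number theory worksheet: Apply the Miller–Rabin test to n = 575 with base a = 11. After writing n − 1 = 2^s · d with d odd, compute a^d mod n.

471

n − 1 = 574 = 2^1 · 287, so s = 1 and d = 287.
Repeated squaring mod 575: 11^1 ≡ 11, 11^2 ≡ 121, 11^4 ≡ 266, 11^8 ≡ 31, 11^16 ≡ 386, 11^32 ≡ 71, 11^64 ≡ 441, 11^128 ≡ 131, 11^256 ≡ 486.
287 = 256 + 16 + 8 + 4 + 2 + 1, so 11^287 ≡ 486·386·31·266·121·11 ≡ 471 (mod 575).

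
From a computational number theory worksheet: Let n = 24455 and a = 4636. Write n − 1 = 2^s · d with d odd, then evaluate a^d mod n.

4031

n − 1 = 24454 = 2^1 · 12227, so s = 1 and d = 12227.
4636^12227 mod 24455 = 4031.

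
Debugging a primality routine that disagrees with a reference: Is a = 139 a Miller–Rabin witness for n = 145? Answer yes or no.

yes

n − 1 = 144 = 2^4 · 9, so s = 4 and d = 9.
Repeated squaring mod 145: 139^1 ≡ 139, 139^2 ≡ 36, 139^4 ≡ 136, 139^8 ≡ 81.
9 = 8 + 1, so 139^9 ≡ 81·139 ≡ 94 (mod 145).
x_0 = 139^9 mod 145 = 94.
x_0 is neither 1 nor 144, so continue squaring.
x_1 = 94^2 mod 145 = 136.
x_2 = 136^2 mod 145 = 81.
x_3 = 81^2 mod 145 = 36.
Reached i = s−1 = 3 without hitting −1: 139 is a Miller–Rabin witness and 145 is composite.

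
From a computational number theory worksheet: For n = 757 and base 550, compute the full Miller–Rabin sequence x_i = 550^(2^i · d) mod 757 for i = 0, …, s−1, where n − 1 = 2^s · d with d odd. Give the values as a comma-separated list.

n − 1 = 756 = 2^2 · 189, so s = 2 and d = 189.
x_0 = 550^189 mod 757 = 670.
x_1 = 670^2 mod 757 = 756.

670, 756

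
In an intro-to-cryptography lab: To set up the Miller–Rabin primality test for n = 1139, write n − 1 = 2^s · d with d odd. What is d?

569

Halving: 1138 → 569; 569 is odd.
So 1138 = 2^1 · 569.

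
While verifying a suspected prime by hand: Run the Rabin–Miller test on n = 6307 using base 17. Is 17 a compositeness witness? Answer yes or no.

n − 1 = 6306 = 2^1 · 3153, so s = 1 and d = 3153.
x_0 = 17^3153 mod 6307 = 748.
x_0 ∉ {1, 6306} and s = 1, so 17 is a Miller–Rabin witness and 6307 is composite.

yes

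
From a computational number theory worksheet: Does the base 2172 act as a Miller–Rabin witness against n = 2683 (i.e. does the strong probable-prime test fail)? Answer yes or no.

no

n − 1 = 2682 = 2^1 · 1341, so s = 1 and d = 1341.
x_0 = 2172^1341 mod 2683 = 1.
x_0 = 1, so 2172 is not a witness.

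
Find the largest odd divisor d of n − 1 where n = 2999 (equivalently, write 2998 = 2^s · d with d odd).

1499

Halving: 2998 → 1499; 1499 is odd.
So 2998 = 2^1 · 1499.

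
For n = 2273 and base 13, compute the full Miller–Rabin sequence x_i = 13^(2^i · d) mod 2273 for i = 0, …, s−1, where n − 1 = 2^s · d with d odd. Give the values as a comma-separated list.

n − 1 = 2272 = 2^5 · 71, so s = 5 and d = 71.
x_0 = 13^71 mod 2273 = 1293.
x_1 = 1293^2 mod 2273 = 1194.
x_2 = 1194^2 mod 2273 = 465.
x_3 = 465^2 mod 2273 = 290.
x_4 = 290^2 mod 2273 = 2272.

1293, 1194, 465, 290, 2272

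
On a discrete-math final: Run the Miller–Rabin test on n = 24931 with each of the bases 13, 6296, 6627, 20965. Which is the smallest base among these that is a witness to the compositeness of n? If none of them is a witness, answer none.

13

n − 1 = 24930 = 2^1 · 12465, so s = 1 and d = 12465.
Base 13: x_0 = 13^12465 mod 24931 = 7285. x_0 ∉ {1, 24930} and s = 1, so 13 is a Miller–Rabin witness and 24931 is composite.
Base 6296: x_0 = 6296^12465 mod 24931 = 9435. x_0 ∉ {1, 24930} and s = 1, so 6296 is a Miller–Rabin witness and 24931 is composite.
Base 6627: x_0 = 6627^12465 mod 24931 = 24781. x_0 ∉ {1, 24930} and s = 1, so 6627 is a Miller–Rabin witness and 24931 is composite.
Base 20965: x_0 = 20965^12465 mod 24931 = 17826. x_0 ∉ {1, 24930} and s = 1, so 20965 is a Miller–Rabin witness and 24931 is composite.
The smallest witness among the given bases is 13.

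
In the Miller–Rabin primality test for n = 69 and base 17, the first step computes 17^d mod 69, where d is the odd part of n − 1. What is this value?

n − 1 = 68 = 2^2 · 17, so s = 2 and d = 17.
17^17 mod 69 = 11.

11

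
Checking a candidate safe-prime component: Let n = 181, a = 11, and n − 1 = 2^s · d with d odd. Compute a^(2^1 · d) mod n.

1

n − 1 = 180 = 2^2 · 45, so s = 2 and d = 45.
By repeated squaring, 11^45 ≡ 180 (mod 181).
x_0 = 180.
x_1 = 180^2 mod 181 = 1.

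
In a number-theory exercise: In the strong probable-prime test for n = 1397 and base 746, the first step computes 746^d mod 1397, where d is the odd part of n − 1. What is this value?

n − 1 = 1396 = 2^2 · 349, so s = 2 and d = 349.
Repeated squaring mod 1397: 746^1 ≡ 746, 746^2 ≡ 510, 746^4 ≡ 258, 746^8 ≡ 905, 746^16 ≡ 383, 746^32 ≡ 4, 746^64 ≡ 16, 746^128 ≡ 256, 746^256 ≡ 1274.
349 = 256 + 64 + 16 + 8 + 4 + 1, so 746^349 ≡ 1274·16·383·905·258·746 ≡ 500 (mod 1397).

500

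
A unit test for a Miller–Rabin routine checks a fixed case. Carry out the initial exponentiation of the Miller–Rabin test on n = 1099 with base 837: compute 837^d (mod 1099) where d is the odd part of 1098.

n − 1 = 1098 = 2^1 · 549, so s = 1 and d = 549.
837^549 mod 1099 = 407.

407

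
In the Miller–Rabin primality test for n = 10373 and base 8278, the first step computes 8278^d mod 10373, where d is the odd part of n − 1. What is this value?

4528

n − 1 = 10372 = 2^2 · 2593, so s = 2 and d = 2593.
8278^2593 mod 10373 = 4528.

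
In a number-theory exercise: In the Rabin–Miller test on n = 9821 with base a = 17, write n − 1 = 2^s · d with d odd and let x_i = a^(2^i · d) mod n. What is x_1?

n − 1 = 9820 = 2^2 · 2455, so s = 2 and d = 2455.
x_0 = 17^2455 mod 9821 = 9670.
x_1 = 9670^2 mod 9821 = 3159.

3159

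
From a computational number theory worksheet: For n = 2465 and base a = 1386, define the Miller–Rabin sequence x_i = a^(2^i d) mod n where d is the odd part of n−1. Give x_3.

1

n − 1 = 2464 = 2^5 · 77, so s = 5 and d = 77.
x_0 = 1386^77 mod 2465 = 2031.
x_1 = 2031^2 mod 2465 = 1016.
x_2 = 1016^2 mod 2465 = 1886.
x_3 = 1886^2 mod 2465 = 1.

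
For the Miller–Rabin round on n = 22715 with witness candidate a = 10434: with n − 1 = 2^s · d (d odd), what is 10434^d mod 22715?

12504

n − 1 = 22714 = 2^1 · 11357, so s = 1 and d = 11357.
Repeated squaring mod 22715: 10434^1 ≡ 10434, 10434^2 ≡ 18076, 10434^4 ≡ 9216, 10434^8 ≡ 3271, 10434^16 ≡ 676, 10434^32 ≡ 2676, 10434^64 ≡ 5751, 10434^128 ≡ 961, 10434^256 ≡ 14921, 10434^512 ≡ 6526, 10434^1024 ≡ 20766, 10434^2048 ≡ 5196, 10434^4096 ≡ 12996, 10434^8192 ≡ 9991.
11357 = 8192 + 2048 + 1024 + 64 + 16 + 8 + 4 + 1, so 10434^11357 ≡ 9991·5196·20766·5751·676·3271·9216·10434 ≡ 12504 (mod 22715).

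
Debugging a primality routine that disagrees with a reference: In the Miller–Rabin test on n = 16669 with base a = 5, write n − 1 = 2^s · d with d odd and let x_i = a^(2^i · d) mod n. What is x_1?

12441

n − 1 = 16668 = 2^2 · 4167, so s = 2 and d = 4167.
x_0 = 5^4167 mod 16669 = 8676.
x_1 = 8676^2 mod 16669 = 12441.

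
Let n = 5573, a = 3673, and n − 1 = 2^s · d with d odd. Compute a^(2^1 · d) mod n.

1

n − 1 = 5572 = 2^2 · 1393, so s = 2 and d = 1393.
x_0 = 3673^1393 mod 5573 = 1.
x_1 = 1^2 mod 5573 = 1.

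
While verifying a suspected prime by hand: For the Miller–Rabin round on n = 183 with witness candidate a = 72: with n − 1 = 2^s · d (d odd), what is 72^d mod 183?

n − 1 = 182 = 2^1 · 91, so s = 1 and d = 91.
By repeated squaring, 72^91 ≡ 111 (mod 183).

111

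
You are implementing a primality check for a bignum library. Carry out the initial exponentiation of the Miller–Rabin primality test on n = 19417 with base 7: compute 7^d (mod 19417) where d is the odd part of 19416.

14093

n − 1 = 19416 = 2^3 · 2427, so s = 3 and d = 2427.
7^2427 mod 19417 = 14093.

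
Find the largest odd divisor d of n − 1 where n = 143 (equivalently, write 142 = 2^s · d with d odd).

71

Halving: 142 → 71; 71 is odd.
So 142 = 2^1 · 71.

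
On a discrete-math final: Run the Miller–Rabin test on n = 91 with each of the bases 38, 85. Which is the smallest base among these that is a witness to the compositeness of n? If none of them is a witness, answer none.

85

n − 1 = 90 = 2^1 · 45, so s = 1 and d = 45.
Base 38: x_0 = 38^45 mod 91 = 90. x_0 = 90 ≡ −1, so 38 is not a witness.
Base 85: x_0 = 85^45 mod 91 = 8. x_0 ∉ {1, 90} and s = 1, so 85 is a Miller–Rabin witness and 91 is composite.
The smallest witness among the given bases is 85.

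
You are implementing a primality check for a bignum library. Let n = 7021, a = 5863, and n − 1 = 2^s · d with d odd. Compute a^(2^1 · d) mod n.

2087

n − 1 = 7020 = 2^2 · 1755, so s = 2 and d = 1755.
Repeated squaring mod 7021: 5863^1 ≡ 5863, 5863^2 ≡ 6974, 5863^4 ≡ 2209, 5863^8 ≡ 86, 5863^16 ≡ 375, 5863^32 ≡ 205, 5863^64 ≡ 6920, 5863^128 ≡ 3180, 5863^256 ≡ 2160, 5863^512 ≡ 3656, 5863^1024 ≡ 5373.
1755 = 1024 + 512 + 128 + 64 + 16 + 8 + 2 + 1, so 5863^1755 ≡ 5373·3656·3180·6920·375·86·6974·5863 ≡ 3018 (mod 7021).
x_0 = 3018.
x_1 = 3018^2 mod 7021 = 2087.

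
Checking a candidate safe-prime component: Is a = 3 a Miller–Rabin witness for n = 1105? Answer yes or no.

yes

n − 1 = 1104 = 2^4 · 69, so s = 4 and d = 69.
x_0 = 3^69 mod 1105 = 1093.
x_0 is neither 1 nor 1104, so continue squaring.
x_1 = 1093^2 mod 1105 = 144.
x_2 = 144^2 mod 1105 = 846.
x_3 = 846^2 mod 1105 = 781.
Reached i = s−1 = 3 without hitting −1: 3 is a Miller–Rabin witness and 1105 is composite.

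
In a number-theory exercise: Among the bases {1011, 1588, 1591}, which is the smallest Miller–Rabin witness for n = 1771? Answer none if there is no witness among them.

1588

n − 1 = 1770 = 2^1 · 885, so s = 1 and d = 885.
Base 1011: x_0 = 1011^885 mod 1771 = 1770. x_0 = 1770 ≡ −1, so 1011 is not a witness.
Base 1588: x_0 = 1588^885 mod 1771 = 1266. x_0 ∉ {1, 1770} and s = 1, so 1588 is a Miller–Rabin witness and 1771 is composite.
Base 1591: x_0 = 1591^885 mod 1771 = 1737. x_0 ∉ {1, 1770} and s = 1, so 1591 is a Miller–Rabin witness and 1771 is composite.
The smallest witness among the given bases is 1588.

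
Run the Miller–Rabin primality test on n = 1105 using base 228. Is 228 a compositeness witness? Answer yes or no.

yes

n − 1 = 1104 = 2^4 · 69, so s = 4 and d = 69.
x_0 = 228^69 mod 1105 = 1048.
x_0 is neither 1 nor 1104, so continue squaring.
x_1 = 1048^2 mod 1105 = 1039.
x_2 = 1039^2 mod 1105 = 1041.
x_3 = 1041^2 mod 1105 = 781.
Reached i = s−1 = 3 without hitting −1: 228 is a Miller–Rabin witness and 1105 is composite.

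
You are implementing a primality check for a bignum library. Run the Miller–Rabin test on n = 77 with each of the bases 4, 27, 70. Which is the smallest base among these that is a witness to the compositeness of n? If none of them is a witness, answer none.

4

n − 1 = 76 = 2^2 · 19, so s = 2 and d = 19.
Base 4: x_0 = 4^19 mod 77 = 25. x_0 is neither 1 nor 76, so continue squaring. x_1 = 25^2 mod 77 = 9. Reached i = s−1 = 1 without hitting −1: 4 is a Miller–Rabin witness and 77 is composite.
Base 27: x_0 = 27^19 mod 77 = 20. x_0 is neither 1 nor 76, so continue squaring. x_1 = 20^2 mod 77 = 15. Reached i = s−1 = 1 without hitting −1: 27 is a Miller–Rabin witness and 77 is composite.
Base 70: x_0 = 70^19 mod 77 = 14. x_0 is neither 1 nor 76, so continue squaring. x_1 = 14^2 mod 77 = 42. Reached i = s−1 = 1 without hitting −1: 70 is a Miller–Rabin witness and 77 is composite.
The smallest witness among the given bases is 4.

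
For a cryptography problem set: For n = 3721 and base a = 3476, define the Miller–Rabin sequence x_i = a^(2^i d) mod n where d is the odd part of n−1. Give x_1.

3661

n − 1 = 3720 = 2^3 · 465, so s = 3 and d = 465.
x_0 = 3476^465 mod 3721 = 1890.
x_1 = 1890^2 mod 3721 = 3661.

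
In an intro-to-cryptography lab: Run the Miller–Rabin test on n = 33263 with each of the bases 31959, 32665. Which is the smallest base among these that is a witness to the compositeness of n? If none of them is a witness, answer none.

n − 1 = 33262 = 2^1 · 16631, so s = 1 and d = 16631.
Base 31959: x_0 = 31959^16631 mod 33263 = 14878. x_0 ∉ {1, 33262} and s = 1, so 31959 is a Miller–Rabin witness and 33263 is composite.
Base 32665: x_0 = 32665^16631 mod 33263 = 25499. x_0 ∉ {1, 33262} and s = 1, so 32665 is a Miller–Rabin witness and 33263 is composite.
The smallest witness among the given bases is 31959.

31959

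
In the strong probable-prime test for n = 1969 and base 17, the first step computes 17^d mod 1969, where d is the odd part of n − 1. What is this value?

1338

n − 1 = 1968 = 2^4 · 123, so s = 4 and d = 123.
17^123 mod 1969 = 1338.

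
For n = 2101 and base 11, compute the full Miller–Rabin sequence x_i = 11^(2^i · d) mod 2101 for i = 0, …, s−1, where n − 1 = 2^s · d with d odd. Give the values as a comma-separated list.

1760, 726

n − 1 = 2100 = 2^2 · 525, so s = 2 and d = 525.
x_0 = 11^525 mod 2101 = 1760.
x_1 = 1760^2 mod 2101 = 726.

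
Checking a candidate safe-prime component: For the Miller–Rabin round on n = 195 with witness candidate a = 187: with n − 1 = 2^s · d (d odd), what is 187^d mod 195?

n − 1 = 194 = 2^1 · 97, so s = 1 and d = 97.
187^97 mod 195 = 187.

187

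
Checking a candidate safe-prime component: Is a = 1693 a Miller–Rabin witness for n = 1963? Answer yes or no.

n − 1 = 1962 = 2^1 · 981, so s = 1 and d = 981.
x_0 = 1693^981 mod 1963 = 1.
x_0 = 1, so 1693 is not a witness.

no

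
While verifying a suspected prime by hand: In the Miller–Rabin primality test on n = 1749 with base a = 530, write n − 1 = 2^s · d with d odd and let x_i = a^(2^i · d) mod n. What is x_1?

742

n − 1 = 1748 = 2^2 · 437, so s = 2 and d = 437.
x_0 = 530^437 mod 1749 = 689.
x_1 = 689^2 mod 1749 = 742.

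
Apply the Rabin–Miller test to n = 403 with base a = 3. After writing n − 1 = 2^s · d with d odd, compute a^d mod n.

170

n − 1 = 402 = 2^1 · 201, so s = 1 and d = 201.
3^201 mod 403 = 170.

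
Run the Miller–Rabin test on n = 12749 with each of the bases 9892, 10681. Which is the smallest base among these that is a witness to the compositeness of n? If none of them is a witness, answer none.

9892

n − 1 = 12748 = 2^2 · 3187, so s = 2 and d = 3187.
Base 9892: x_0 = 9892^3187 mod 12749 = 7346. x_0 is neither 1 nor 12748, so continue squaring. x_1 = 7346^2 mod 12749 = 9948. Reached i = s−1 = 1 without hitting −1: 9892 is a Miller–Rabin witness and 12749 is composite.
Base 10681: x_0 = 10681^3187 mod 12749 = 9218. x_0 is neither 1 nor 12748, so continue squaring. x_1 = 9218^2 mod 12749 = 12188. Reached i = s−1 = 1 without hitting −1: 10681 is a Miller–Rabin witness and 12749 is composite.
The smallest witness among the given bases is 9892.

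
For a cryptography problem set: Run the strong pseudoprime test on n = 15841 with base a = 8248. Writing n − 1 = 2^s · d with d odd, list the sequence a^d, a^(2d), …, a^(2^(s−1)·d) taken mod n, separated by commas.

n − 1 = 15840 = 2^5 · 495, so s = 5 and d = 495.
x_0 = 8248^495 mod 15841 = 218.
x_1 = 218^2 mod 15841 = 1.
x_2 = 1^2 mod 15841 = 1.
x_3 = 1^2 mod 15841 = 1.
x_4 = 1^2 mod 15841 = 1.

218, 1, 1, 1, 1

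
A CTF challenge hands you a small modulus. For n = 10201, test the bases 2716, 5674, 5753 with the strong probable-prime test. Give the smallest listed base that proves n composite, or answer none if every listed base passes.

2716

n − 1 = 10200 = 2^3 · 1275, so s = 3 and d = 1275.
Base 2716: x_0 = 2716^1275 mod 10201 = 3444. x_0 is neither 1 nor 10200, so continue squaring. x_1 = 3444^2 mod 10201 = 7574. x_2 = 7574^2 mod 10201 = 5253. Reached i = s−1 = 2 without hitting −1: 2716 is a Miller–Rabin witness and 10201 is composite.
Base 5674: x_0 = 5674^1275 mod 10201 = 2030. x_0 is neither 1 nor 10200, so continue squaring. x_1 = 2030^2 mod 10201 = 9897. x_2 = 9897^2 mod 10201 = 607. Reached i = s−1 = 2 without hitting −1: 5674 is a Miller–Rabin witness and 10201 is composite.
Base 5753: x_0 = 5753^1275 mod 10201 = 910. x_0 is neither 1 nor 10200, so continue squaring. x_1 = 910^2 mod 10201 = 1819. x_2 = 1819^2 mod 10201 = 3637. Reached i = s−1 = 2 without hitting −1: 5753 is a Miller–Rabin witness and 10201 is composite.
The smallest witness among the given bases is 2716.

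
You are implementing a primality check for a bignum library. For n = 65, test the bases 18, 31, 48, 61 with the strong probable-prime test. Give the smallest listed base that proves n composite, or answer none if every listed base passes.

n − 1 = 64 = 2^6 · 1, so s = 6 and d = 1.
Base 18: x_0 = 18^1 mod 65 = 18. x_0 is neither 1 nor 64, so continue squaring. x_1 = 18^2 mod 65 = 64. x_1 ≡ −1, so 18 is not a witness.
Base 31: x_0 = 31^1 mod 65 = 31. x_0 is neither 1 nor 64, so continue squaring. x_1 = 31^2 mod 65 = 51. x_2 = 51^2 mod 65 = 1. x_2 = 1 but x_1 ≠ ±1, a nontrivial square root of 1 — 31 is a witness and 65 is composite.
Base 48: x_0 = 48^1 mod 65 = 48. x_0 is neither 1 nor 64, so continue squaring. x_1 = 48^2 mod 65 = 29. x_2 = 29^2 mod 65 = 61. x_3 = 61^2 mod 65 = 16. x_4 = 16^2 mod 65 = 61. x_5 = 61^2 mod 65 = 16. Reached i = s−1 = 5 without hitting −1: 48 is a Miller–Rabin witness and 65 is composite.
Base 61: x_0 = 61^1 mod 65 = 61. x_0 is neither 1 nor 64, so continue squaring. x_1 = 61^2 mod 65 = 16. x_2 = 16^2 mod 65 = 61. x_3 = 61^2 mod 65 = 16. x_4 = 16^2 mod 65 = 61. x_5 = 61^2 mod 65 = 16. Reached i = s−1 = 5 without hitting −1: 61 is a Miller–Rabin witness and 65 is composite.
The smallest witness among the given bases is 31.

31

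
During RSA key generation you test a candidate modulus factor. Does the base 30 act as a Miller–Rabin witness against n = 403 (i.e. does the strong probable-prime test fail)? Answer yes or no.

no

n − 1 = 402 = 2^1 · 201, so s = 1 and d = 201.
x_0 = 30^201 mod 403 = 402.
x_0 = 402 ≡ −1, so 30 is not a witness.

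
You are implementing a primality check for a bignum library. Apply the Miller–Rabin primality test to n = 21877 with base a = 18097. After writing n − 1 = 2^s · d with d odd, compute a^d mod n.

6228

n − 1 = 21876 = 2^2 · 5469, so s = 2 and d = 5469.
18097^5469 mod 21877 = 6228.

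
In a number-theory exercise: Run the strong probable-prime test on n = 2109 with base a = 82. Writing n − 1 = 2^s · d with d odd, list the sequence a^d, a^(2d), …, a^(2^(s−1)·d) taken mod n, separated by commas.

1753, 196

n − 1 = 2108 = 2^2 · 527, so s = 2 and d = 527.
x_0 = 82^527 mod 2109 = 1753.
x_1 = 1753^2 mod 2109 = 196.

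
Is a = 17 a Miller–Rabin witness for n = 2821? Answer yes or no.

n − 1 = 2820 = 2^2 · 705, so s = 2 and d = 705.
x_0 = 17^705 mod 2821 = 2820.
x_0 = 2820 ≡ −1, so 17 is not a witness.

no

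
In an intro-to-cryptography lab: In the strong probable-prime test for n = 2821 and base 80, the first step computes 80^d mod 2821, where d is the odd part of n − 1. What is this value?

n − 1 = 2820 = 2^2 · 705, so s = 2 and d = 705.
80^705 mod 2821 = 993.

993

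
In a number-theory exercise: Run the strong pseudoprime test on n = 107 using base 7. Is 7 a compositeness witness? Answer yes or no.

no

n − 1 = 106 = 2^1 · 53, so s = 1 and d = 53.
Repeated squaring mod 107: 7^1 ≡ 7, 7^2 ≡ 49, 7^4 ≡ 47, 7^8 ≡ 69, 7^16 ≡ 53, 7^32 ≡ 27.
53 = 32 + 16 + 4 + 1, so 7^53 ≡ 27·53·47·7 ≡ 106 (mod 107).
x_0 = 7^53 mod 107 = 106.
x_0 = 106 ≡ −1, so 7 is not a witness.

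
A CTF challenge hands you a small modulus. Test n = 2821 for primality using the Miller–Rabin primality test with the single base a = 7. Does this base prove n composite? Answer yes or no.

yes

n − 1 = 2820 = 2^2 · 705, so s = 2 and d = 705.
x_0 = 7^705 mod 2821 = 931.
x_0 is neither 1 nor 2820, so continue squaring.
x_1 = 931^2 mod 2821 = 714.
Reached i = s−1 = 1 without hitting −1: 7 is a Miller–Rabin witness and 2821 is composite.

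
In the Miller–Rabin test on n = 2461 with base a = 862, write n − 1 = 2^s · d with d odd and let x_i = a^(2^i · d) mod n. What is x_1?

n − 1 = 2460 = 2^2 · 615, so s = 2 and d = 615.
Repeated squaring mod 2461: 862^1 ≡ 862, 862^2 ≡ 2283, 862^4 ≡ 2152, 862^8 ≡ 1963, 862^16 ≡ 1904, 862^32 ≡ 163, 862^64 ≡ 1959, 862^128 ≡ 982, 862^256 ≡ 2073, 862^512 ≡ 423.
615 = 512 + 64 + 32 + 4 + 2 + 1, so 862^615 ≡ 423·1959·163·2152·2283·862 ≡ 2298 (mod 2461).
x_0 = 2298.
x_1 = 2298^2 mod 2461 = 1959.

1959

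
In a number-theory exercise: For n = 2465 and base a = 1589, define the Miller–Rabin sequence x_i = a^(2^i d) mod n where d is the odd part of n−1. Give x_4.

1

n − 1 = 2464 = 2^5 · 77, so s = 5 and d = 77.
x_0 = 1589^77 mod 2465 = 349.
x_1 = 349^2 mod 2465 = 1016.
x_2 = 1016^2 mod 2465 = 1886.
x_3 = 1886^2 mod 2465 = 1.
x_4 = 1^2 mod 2465 = 1.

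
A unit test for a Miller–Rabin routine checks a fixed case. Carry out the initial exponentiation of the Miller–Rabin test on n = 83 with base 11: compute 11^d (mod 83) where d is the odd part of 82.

1

n − 1 = 82 = 2^1 · 41, so s = 1 and d = 41.
11^41 mod 83 = 1.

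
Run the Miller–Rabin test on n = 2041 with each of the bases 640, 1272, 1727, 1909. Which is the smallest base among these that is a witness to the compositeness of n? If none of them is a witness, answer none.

n − 1 = 2040 = 2^3 · 255, so s = 3 and d = 255.
Base 640: x_0 = 640^255 mod 2041 = 1. x_0 = 1, so 640 is not a witness.
Base 1272: x_0 = 1272^255 mod 2041 = 564. x_0 is neither 1 nor 2040, so continue squaring. x_1 = 564^2 mod 2041 = 1741. x_2 = 1741^2 mod 2041 = 196. Reached i = s−1 = 2 without hitting −1: 1272 is a Miller–Rabin witness and 2041 is composite.
Base 1727: x_0 = 1727^255 mod 2041 = 785. x_0 is neither 1 nor 2040, so continue squaring. x_1 = 785^2 mod 2041 = 1884. x_2 = 1884^2 mod 2041 = 157. Reached i = s−1 = 2 without hitting −1: 1727 is a Miller–Rabin witness and 2041 is composite.
Base 1909: x_0 = 1909^255 mod 2041 = 1838. x_0 is neither 1 nor 2040, so continue squaring. x_1 = 1838^2 mod 2041 = 389. x_2 = 389^2 mod 2041 = 287. Reached i = s−1 = 2 without hitting −1: 1909 is a Miller–Rabin witness and 2041 is composite.
The smallest witness among the given bases is 1272.

1272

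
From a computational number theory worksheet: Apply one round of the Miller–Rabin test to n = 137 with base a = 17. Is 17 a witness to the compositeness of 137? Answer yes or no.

n − 1 = 136 = 2^3 · 17, so s = 3 and d = 17.
Repeated squaring mod 137: 17^1 ≡ 17, 17^2 ≡ 15, 17^4 ≡ 88, 17^8 ≡ 72, 17^16 ≡ 115.
17 = 16 + 1, so 17^17 ≡ 115·17 ≡ 37 (mod 137).
x_0 = 17^17 mod 137 = 37.
x_0 is neither 1 nor 136, so continue squaring.
x_1 = 37^2 mod 137 = 136.
x_1 ≡ −1, so 17 is not a witness.

no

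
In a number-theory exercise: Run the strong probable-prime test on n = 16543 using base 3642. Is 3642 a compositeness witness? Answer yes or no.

n − 1 = 16542 = 2^1 · 8271, so s = 1 and d = 8271.
Repeated squaring mod 16543: 3642^1 ≡ 3642, 3642^2 ≡ 13221, 3642^4 ≡ 1503, 3642^8 ≡ 9161, 3642^16 ≡ 1282, 3642^32 ≡ 5767, 3642^64 ≡ 6859, 3642^128 ≡ 14132, 3642^256 ≡ 6328, 3642^512 ≡ 9524, 3642^1024 ≡ 1307, 3642^2048 ≡ 4320, 3642^4096 ≡ 1896, 3642^8192 ≡ 4985.
8271 = 8192 + 64 + 8 + 4 + 2 + 1, so 3642^8271 ≡ 4985·6859·9161·1503·13221·3642 ≡ 4535 (mod 16543).
x_0 = 3642^8271 mod 16543 = 4535.
x_0 ∉ {1, 16542} and s = 1, so 3642 is a Miller–Rabin witness and 16543 is composite.

yes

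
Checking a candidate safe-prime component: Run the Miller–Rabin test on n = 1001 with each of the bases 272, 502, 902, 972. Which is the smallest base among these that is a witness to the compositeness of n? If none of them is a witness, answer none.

n − 1 = 1000 = 2^3 · 125, so s = 3 and d = 125.
Base 272: x_0 = 272^125 mod 1001 = 1000. x_0 = 1000 ≡ −1, so 272 is not a witness.
Base 502: x_0 = 502^125 mod 1001 = 164. x_0 is neither 1 nor 1000, so continue squaring. x_1 = 164^2 mod 1001 = 870. x_2 = 870^2 mod 1001 = 144. Reached i = s−1 = 2 without hitting −1: 502 is a Miller–Rabin witness and 1001 is composite.
Base 902: x_0 = 902^125 mod 1001 = 902. x_0 is neither 1 nor 1000, so continue squaring. x_1 = 902^2 mod 1001 = 792. x_2 = 792^2 mod 1001 = 638. Reached i = s−1 = 2 without hitting −1: 902 is a Miller–Rabin witness and 1001 is composite.
Base 972: x_0 = 972^125 mod 1001 = 342. x_0 is neither 1 nor 1000, so continue squaring. x_1 = 342^2 mod 1001 = 848. x_2 = 848^2 mod 1001 = 386. Reached i = s−1 = 2 without hitting −1: 972 is a Miller–Rabin witness and 1001 is composite.
The smallest witness among the given bases is 502.

502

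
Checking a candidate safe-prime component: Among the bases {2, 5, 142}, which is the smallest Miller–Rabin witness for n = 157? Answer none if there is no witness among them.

none

n − 1 = 156 = 2^2 · 39, so s = 2 and d = 39.
Base 2: x_0 = 2^39 mod 157 = 129. x_0 is neither 1 nor 156, so continue squaring. x_1 = 129^2 mod 157 = 156. x_1 ≡ −1, so 2 is not a witness.
Base 5: x_0 = 5^39 mod 157 = 129. x_0 is neither 1 nor 156, so continue squaring. x_1 = 129^2 mod 157 = 156. x_1 ≡ −1, so 5 is not a witness.
Base 142: x_0 = 142^39 mod 157 = 129. x_0 is neither 1 nor 156, so continue squaring. x_1 = 129^2 mod 157 = 156. x_1 ≡ −1, so 142 is not a witness.
No listed base is a witness for 157.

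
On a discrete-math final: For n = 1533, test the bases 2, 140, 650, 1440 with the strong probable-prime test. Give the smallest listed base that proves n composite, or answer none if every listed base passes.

n − 1 = 1532 = 2^2 · 383, so s = 2 and d = 383.
Base 2: x_0 = 2^383 mod 1533 = 32. x_0 is neither 1 nor 1532, so continue squaring. x_1 = 32^2 mod 1533 = 1024. Reached i = s−1 = 1 without hitting −1: 2 is a Miller–Rabin witness and 1533 is composite.
Base 140: x_0 = 140^383 mod 1533 = 476. x_0 is neither 1 nor 1532, so continue squaring. x_1 = 476^2 mod 1533 = 1225. Reached i = s−1 = 1 without hitting −1: 140 is a Miller–Rabin witness and 1533 is composite.
Base 650: x_0 = 650^383 mod 1533 = 125. x_0 is neither 1 nor 1532, so continue squaring. x_1 = 125^2 mod 1533 = 295. Reached i = s−1 = 1 without hitting −1: 650 is a Miller–Rabin witness and 1533 is composite.
Base 1440: x_0 = 1440^383 mod 1533 = 318. x_0 is neither 1 nor 1532, so continue squaring. x_1 = 318^2 mod 1533 = 1479. Reached i = s−1 = 1 without hitting −1: 1440 is a Miller–Rabin witness and 1533 is composite.
The smallest witness among the given bases is 2.

2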